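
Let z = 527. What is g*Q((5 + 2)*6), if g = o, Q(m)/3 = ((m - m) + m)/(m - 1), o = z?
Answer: 66402/41 ≈ 1619.6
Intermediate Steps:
o = 527
Q(m) = 3*m/(-1 + m) (Q(m) = 3*(((m - m) + m)/(m - 1)) = 3*((0 + m)/(-1 + m)) = 3*(m/(-1 + m)) = 3*m/(-1 + m))
g = 527
g*Q((5 + 2)*6) = 527*(3*((5 + 2)*6)/(-1 + (5 + 2)*6)) = 527*(3*(7*6)/(-1 + 7*6)) = 527*(3*42/(-1 + 42)) = 527*(3*42/41) = 527*(3*42*(1/41)) = 527*(126/41) = 66402/41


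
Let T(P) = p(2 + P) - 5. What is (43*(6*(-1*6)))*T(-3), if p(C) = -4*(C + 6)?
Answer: 38700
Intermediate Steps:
p(C) = -24 - 4*C (p(C) = -4*(6 + C) = -24 - 4*C)
T(P) = -37 - 4*P (T(P) = (-24 - 4*(2 + P)) - 5 = (-24 + (-8 - 4*P)) - 5 = (-32 - 4*P) - 5 = -37 - 4*P)
(43*(6*(-1*6)))*T(-3) = (43*(6*(-1*6)))*(-37 - 4*(-3)) = (43*(6*(-6)))*(-37 + 12) = (43*(-36))*(-25) = -1548*(-25) = 38700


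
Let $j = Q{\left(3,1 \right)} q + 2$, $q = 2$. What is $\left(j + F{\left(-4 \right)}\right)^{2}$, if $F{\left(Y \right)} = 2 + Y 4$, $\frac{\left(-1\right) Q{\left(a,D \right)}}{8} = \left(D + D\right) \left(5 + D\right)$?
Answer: $41616$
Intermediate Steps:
$Q{\left(a,D \right)} = - 16 D \left(5 + D\right)$ ($Q{\left(a,D \right)} = - 8 \left(D + D\right) \left(5 + D\right) = - 8 \cdot 2 D \left(5 + D\right) = - 16 D \left(5 + D\right)$)
$F{\left(Y \right)} = 2 + 4 Y$
$j = -190$ ($j = \left(-16\right) 1 \left(5 + 1\right) 2 + 2 = \left(-16\right) 1 \cdot 6 \cdot 2 + 2 = \left(-96\right) 2 + 2 = -192 + 2 = -190$)
$\left(j + F{\left(-4 \right)}\right)^{2} = \left(-190 + \left(2 + 4 \left(-4\right)\right)\right)^{2} = \left(-190 + \left(2 - 16\right)\right)^{2} = \left(-190 - 14\right)^{2} = \left(-204\right)^{2} = 41616$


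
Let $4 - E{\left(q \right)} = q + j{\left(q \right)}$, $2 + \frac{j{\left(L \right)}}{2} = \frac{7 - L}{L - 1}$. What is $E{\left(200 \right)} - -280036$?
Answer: $\frac{55689342}{199} \approx 2.7985 \cdot 10^{5}$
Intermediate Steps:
$j{\left(L \right)} = -4 + \frac{2 \left(7 - L\right)}{-1 + L}$ ($j{\left(L \right)} = -4 + 2 \frac{7 - L}{L - 1} = -4 + 2 \frac{7 - L}{-1 + L} = -4 + \frac{2 \left(7 - L\right)}{-1 + L}$)
$E{\left(q \right)} = 4 - q - \frac{6 \left(3 - q\right)}{-1 + q}$ ($E{\left(q \right)} = 4 - \left(q + \frac{6 \left(3 - q\right)}{-1 + q}\right) = 4 - q - \frac{6 \left(3 - q\right)}{-1 + q}$)
$E{\left(200 \right)} - -280036 = \frac{-22 - 200^{2} + 11 \cdot 200}{-1 + 200} - -280036 = \frac{-22 - 40000 + 2200}{199} + 280036 = \frac{1}{199} \left(-37822\right) + 280036 = - \frac{37822}{199} + 280036 = \frac{55689342}{199}$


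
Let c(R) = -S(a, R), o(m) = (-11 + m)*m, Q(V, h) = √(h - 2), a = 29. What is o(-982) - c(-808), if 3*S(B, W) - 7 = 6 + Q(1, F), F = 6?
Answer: 975131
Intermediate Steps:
Q(V, h) = √(-2 + h)
S(B, W) = 5 (S(B, W) = 7/3 + (6 + √(-2 + 6))/3 = 7/3 + (6 + √4)/3 = 7/3 + (6 + 2)/3 = 7/3 + (⅓)*8 = 7/3 + 8/3 = 5)
o(m) = m*(-11 + m)
c(R) = -5 (c(R) = -1*5 = -5)
o(-982) - c(-808) = -982*(-11 - 982) - 1*(-5) = -982*(-993) + 5 = 975126 + 5 = 975131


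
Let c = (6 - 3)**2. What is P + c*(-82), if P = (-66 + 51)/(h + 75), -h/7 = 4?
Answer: -34701/47 ≈ -738.32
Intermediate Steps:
h = -28 (h = -7*4 = -28)
c = 9 (c = 3**2 = 9)
P = -15/47 (P = (-66 + 51)/(-28 + 75) = -15/47 ≈ -0.31915)
P + c*(-82) = -15/47 + 9*(-82) = -15/47 - 738 = -34701/47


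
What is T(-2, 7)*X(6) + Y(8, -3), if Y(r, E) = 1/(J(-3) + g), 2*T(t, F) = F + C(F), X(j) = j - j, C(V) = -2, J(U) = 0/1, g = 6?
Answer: 1/6 ≈ 0.16667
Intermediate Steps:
J(U) = 0 (J(U) = 0*1 = 0)
X(j) = 0
T(t, F) = -1 + F/2 (T(t, F) = (F - 2)/2 = (-2 + F)/2 = -1 + F/2)
Y(r, E) = 1/6 (Y(r, E) = 1/(0 + 6) = 1/6)
T(-2, 7)*X(6) + Y(8, -3) = (-1 + (1/2)*7)*0 + 1/6 = (-1 + 7/2)*0 + 1/6 = (5/2)*0 + 1/6 = 0 + 1/6 = 1/6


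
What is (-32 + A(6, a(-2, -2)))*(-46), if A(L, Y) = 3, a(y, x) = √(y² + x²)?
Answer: 1334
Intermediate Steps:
a(y, x) = √(x² + y²)
(-32 + A(6, a(-2, -2)))*(-46) = (-32 + 3)*(-46) = -29*(-46) = 1334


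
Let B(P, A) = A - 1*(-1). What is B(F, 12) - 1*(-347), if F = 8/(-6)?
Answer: 360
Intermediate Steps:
F = -4/3 (F = 8*(-1/6) = -4/3 ≈ -1.3333)
B(P, A) = 1 + A (B(P, A) = A + 1 = 1 + A)
B(F, 12) - 1*(-347) = (1 + 12) - 1*(-347) = 13 + 347 = 360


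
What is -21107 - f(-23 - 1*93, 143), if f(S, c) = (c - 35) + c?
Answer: -21358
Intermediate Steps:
f(S, c) = -35 + 2*c (f(S, c) = (-35 + c) + c = -35 + 2*c)
-21107 - f(-23 - 1*93, 143) = -21107 - (-35 + 2*143) = -21107 - (-35 + 286) = -21107 - 1*251 = -21107 - 251 = -21358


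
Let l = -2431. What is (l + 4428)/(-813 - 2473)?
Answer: -1997/3286 ≈ -0.60773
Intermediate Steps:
(l + 4428)/(-813 - 2473) = (-2431 + 4428)/(-813 - 2473) = 1997/(-3286) = 1997*(-1/3286) = -1997/3286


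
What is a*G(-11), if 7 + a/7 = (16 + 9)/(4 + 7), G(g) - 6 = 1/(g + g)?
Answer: -23842/121 ≈ -197.04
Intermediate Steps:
G(g) = 6 + 1/(2*g) (G(g) = 6 + 1/(g + g) = 6 + 1/(2*g))
a = -364/11 (a = -49 + 7*((16 + 9)/(4 + 7)) = -49 + 7*(25/11) = -49 + 175/11 = -364/11 ≈ -33.091)
a*G(-11) = -364*(6 + (1/2)/(-11))/11 = -364*(6 + (1/2)*(-1/11))/11 = -364*(6 - 1/22)/11 = -364/11*131/22 = -23842/121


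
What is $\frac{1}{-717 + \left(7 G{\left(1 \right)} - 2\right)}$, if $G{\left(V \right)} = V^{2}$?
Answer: $- \frac{1}{712} \approx -0.0014045$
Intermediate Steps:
$\frac{1}{-717 + \left(7 G{\left(1 \right)} - 2\right)} = \frac{1}{-717 - \left(2 - 7 \cdot 1^{2}\right)} = \frac{1}{-717 + \left(7 \cdot 1 - 2\right)} = \frac{1}{-717 + \left(7 - 2\right)} = \frac{1}{-717 + 5} = \frac{1}{-712} = - \frac{1}{712}$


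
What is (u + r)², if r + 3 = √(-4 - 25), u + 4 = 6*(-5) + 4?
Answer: (33 - I*√29)² ≈ 1060.0 - 355.42*I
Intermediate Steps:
u = -30 (u = -4 + (6*(-5) + 4) = -4 + (-30 + 4) = -4 - 26 = -30)
r = -3 + I*√29 (r = -3 + √(-4 - 25) = -3 + √(-29) = -3 + I*√29 ≈ -3.0 + 5.3852*I)
(u + r)² = (-30 + (-3 + I*√29))² = (-33 + I*√29)²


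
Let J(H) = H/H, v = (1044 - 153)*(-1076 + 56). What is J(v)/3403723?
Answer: 1/3403723 ≈ 2.9380e-7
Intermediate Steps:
v = -908820 (v = 891*(-1020) = -908820)
J(H) = 1
J(v)/3403723 = 1/3403723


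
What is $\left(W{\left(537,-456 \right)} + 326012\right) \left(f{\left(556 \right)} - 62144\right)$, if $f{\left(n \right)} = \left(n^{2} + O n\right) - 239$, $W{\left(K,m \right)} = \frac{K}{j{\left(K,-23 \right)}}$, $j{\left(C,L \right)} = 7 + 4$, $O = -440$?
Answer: $\frac{7578631597}{11} \approx 6.8897 \cdot 10^{8}$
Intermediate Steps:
$j{\left(C,L \right)} = 11$
$W{\left(K,m \right)} = \frac{K}{11}$
$f{\left(n \right)} = -239 + n^{2} - 440 n$ ($f{\left(n \right)} = \left(n^{2} - 440 n\right) - 239 = -239 + n^{2} - 440 n$)
$\left(W{\left(537,-456 \right)} + 326012\right) \left(f{\left(556 \right)} - 62144\right) = \left(\frac{1}{11} \cdot 537 + 326012\right) \left(\left(-239 + 556^{2} - 244640\right) - 62144\right) = \left(\frac{537}{11} + 326012\right) \left(\left(-239 + 309136 - 244640\right) - 62144\right) = \frac{3586669 \left(64257 - 62144\right)}{11} = \frac{3586669}{11} \cdot 2113 = \frac{7578631597}{11}$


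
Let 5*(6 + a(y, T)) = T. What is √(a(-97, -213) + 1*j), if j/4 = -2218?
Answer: I*√223015/5 ≈ 94.449*I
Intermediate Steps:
j = -8872 (j = 4*(-2218) = -8872)
a(y, T) = -6 + T/5
√(a(-97, -213) + 1*j) = √((-6 + (⅕)*(-213)) + 1*(-8872)) = √((-6 - 213/5) - 8872) = √(-243/5 - 8872) = √(-44603/5) = I*√223015/5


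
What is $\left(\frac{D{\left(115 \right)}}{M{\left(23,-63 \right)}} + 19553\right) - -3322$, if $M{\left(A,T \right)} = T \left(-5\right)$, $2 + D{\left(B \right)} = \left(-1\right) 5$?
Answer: $\frac{1029374}{45} \approx 22875.0$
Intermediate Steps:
$D{\left(B \right)} = -7$ ($D{\left(B \right)} = -2 - 5 = -7$)
$M{\left(A,T \right)} = - 5 T$
$\left(\frac{D{\left(115 \right)}}{M{\left(23,-63 \right)}} + 19553\right) - -3322 = \left(- \frac{7}{\left(-5\right) \left(-63\right)} + 19553\right) - -3322 = \left(- \frac{7}{315} + 19553\right) + 3322 = \left(\left(-7\right) \frac{1}{315} + 19553\right) + 3322 = \left(- \frac{1}{45} + 19553\right) + 3322 = \frac{879884}{45} + 3322 = \frac{1029374}{45}$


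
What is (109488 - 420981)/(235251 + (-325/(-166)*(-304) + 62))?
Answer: -1988763/1498583 ≈ -1.3271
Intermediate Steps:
(109488 - 420981)/(235251 + (-325/(-166)*(-304) + 62)) = -311493/(235251 + (-325*(-1/166)*(-304) + 62)) = -311493/(235251 + ((325/166)*(-304) + 62)) = -311493/(235251 + (-49400/83 + 62)) = -311493/(235251 - 44254/83) = -311493/19481579/83 = -311493*83/19481579 = -1988763/1498583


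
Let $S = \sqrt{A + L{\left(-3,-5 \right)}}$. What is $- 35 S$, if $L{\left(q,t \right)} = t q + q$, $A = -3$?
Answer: $-105$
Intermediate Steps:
$L{\left(q,t \right)} = q + q t$ ($L{\left(q,t \right)} = q t + q = q + q t$)
$S = 3$ ($S = \sqrt{-3 - 3 \left(1 - 5\right)} = \sqrt{-3 - -12} = \sqrt{-3 + 12} = \sqrt{9} = 3$)
$- 35 S = \left(-35\right) 3 = -105$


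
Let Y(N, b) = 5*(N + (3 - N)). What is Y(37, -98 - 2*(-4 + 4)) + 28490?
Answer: 28505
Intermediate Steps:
Y(N, b) = 15 (Y(N, b) = 5*3 = 15)
Y(37, -98 - 2*(-4 + 4)) + 28490 = 15 + 28490 = 28505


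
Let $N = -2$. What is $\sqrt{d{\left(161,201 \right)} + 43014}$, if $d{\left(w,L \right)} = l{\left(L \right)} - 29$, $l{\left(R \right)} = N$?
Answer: $\sqrt{42983} \approx 207.32$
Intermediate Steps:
$l{\left(R \right)} = -2$
$d{\left(w,L \right)} = -31$ ($d{\left(w,L \right)} = -2 - 29 = -31$)
$\sqrt{d{\left(161,201 \right)} + 43014} = \sqrt{-31 + 43014} = \sqrt{42983}$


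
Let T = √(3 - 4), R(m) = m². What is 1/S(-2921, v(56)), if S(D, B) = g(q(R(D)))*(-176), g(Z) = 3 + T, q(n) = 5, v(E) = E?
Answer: -3/1760 + I/1760 ≈ -0.0017045 + 0.00056818*I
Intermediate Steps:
T = I (T = √(-1) = I ≈ 1.0*I)
g(Z) = 3 + I
S(D, B) = -528 - 176*I (S(D, B) = (3 + I)*(-176) = -528 - 176*I)
1/S(-2921, v(56)) = 1/(-528 - 176*I) = (-528 + 176*I)/309760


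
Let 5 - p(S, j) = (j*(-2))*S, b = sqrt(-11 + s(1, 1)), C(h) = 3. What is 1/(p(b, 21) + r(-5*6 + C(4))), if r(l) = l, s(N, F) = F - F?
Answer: -1/904 - 21*I*sqrt(11)/9944 ≈ -0.0011062 - 0.0070041*I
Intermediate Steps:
s(N, F) = 0
b = I*sqrt(11) (b = sqrt(-11 + 0) = sqrt(-11) = I*sqrt(11) ≈ 3.3166*I)
p(S, j) = 5 + 2*S*j (p(S, j) = 5 - j*(-2)*S = 5 - (-2*j)*S = 5 - (-2)*S*j = 5 + 2*S*j)
1/(p(b, 21) + r(-5*6 + C(4))) = 1/((5 + 2*(I*sqrt(11))*21) + (-5*6 + 3)) = 1/((5 + 42*I*sqrt(11)) + (-30 + 3)) = 1/((5 + 42*I*sqrt(11)) - 27) = 1/(-22 + 42*I*sqrt(11))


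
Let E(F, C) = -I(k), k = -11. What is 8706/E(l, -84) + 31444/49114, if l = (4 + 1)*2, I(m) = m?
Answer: 213966184/270127 ≈ 792.09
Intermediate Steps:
l = 10 (l = 5*2 = 10)
E(F, C) = 11 (E(F, C) = -1*(-11) = 11)
8706/E(l, -84) + 31444/49114 = 8706/11 + 31444/49114 = 8706*(1/11) + 31444*(1/49114) = 8706/11 + 15722/24557 = 213966184/270127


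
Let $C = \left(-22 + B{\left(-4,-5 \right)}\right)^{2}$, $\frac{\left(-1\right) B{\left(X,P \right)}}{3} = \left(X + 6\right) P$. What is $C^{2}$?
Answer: $4096$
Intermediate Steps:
$B{\left(X,P \right)} = - 3 P \left(6 + X\right)$ ($B{\left(X,P \right)} = - 3 \left(X + 6\right) P = - 3 \left(6 + X\right) P = - 3 P \left(6 + X\right)$)
$C = 64$ ($C = \left(-22 - - 15 \left(6 - 4\right)\right)^{2} = \left(-22 - \left(-15\right) 2\right)^{2} = \left(-22 + 30\right)^{2} = 8^{2} = 64$)
$C^{2} = 64^{2} = 4096$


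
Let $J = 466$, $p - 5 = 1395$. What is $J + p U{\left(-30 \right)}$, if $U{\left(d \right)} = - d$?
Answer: $42466$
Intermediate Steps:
$p = 1400$ ($p = 5 + 1395 = 1400$)
$J + p U{\left(-30 \right)} = 466 + 1400 \left(\left(-1\right) \left(-30\right)\right) = 466 + 1400 \cdot 30 = 466 + 42000 = 42466$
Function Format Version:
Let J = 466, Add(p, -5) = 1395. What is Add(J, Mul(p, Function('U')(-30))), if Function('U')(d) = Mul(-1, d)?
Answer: 42466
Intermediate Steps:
p = 1400 (p = Add(5, 1395) = 1400)
Add(J, Mul(p, Function('U')(-30))) = Add(466, Mul(1400, Mul(-1, -30))) = Add(466, Mul(1400, 30)) = Add(466, 42000) = 42466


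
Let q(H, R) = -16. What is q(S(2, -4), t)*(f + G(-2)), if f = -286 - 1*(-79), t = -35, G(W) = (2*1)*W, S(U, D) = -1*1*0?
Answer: 3376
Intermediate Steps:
S(U, D) = 0 (S(U, D) = -1*0 = 0)
G(W) = 2*W
f = -207 (f = -286 + 79 = -207)
q(S(2, -4), t)*(f + G(-2)) = -16*(-207 + 2*(-2)) = -16*(-207 - 4) = -16*(-211) = 3376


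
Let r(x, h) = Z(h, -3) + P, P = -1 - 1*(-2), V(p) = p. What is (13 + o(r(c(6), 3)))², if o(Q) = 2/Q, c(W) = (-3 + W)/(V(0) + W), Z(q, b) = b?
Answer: 144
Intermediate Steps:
P = 1 (P = -1 + 2 = 1)
c(W) = (-3 + W)/W (c(W) = (-3 + W)/(0 + W) = (-3 + W)/W)
r(x, h) = -2 (r(x, h) = -3 + 1 = -2)
(13 + o(r(c(6), 3)))² = (13 + 2/(-2))² = (13 + 2*(-½))² = (13 - 1)² = 12² = 144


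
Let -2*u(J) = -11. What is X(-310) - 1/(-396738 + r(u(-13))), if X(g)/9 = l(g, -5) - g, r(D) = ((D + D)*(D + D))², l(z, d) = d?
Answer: 1048856266/382097 ≈ 2745.0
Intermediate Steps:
u(J) = 11/2 (u(J) = -½*(-11) = 11/2)
r(D) = 16*D⁴ (r(D) = ((2*D)*(2*D))² = (4*D²)² = 16*D⁴)
X(g) = -45 - 9*g (X(g) = 9*(-5 - g) = -45 - 9*g)
X(-310) - 1/(-396738 + r(u(-13))) = (-45 - 9*(-310)) - 1/(-396738 + 16*(11/2)⁴) = (-45 + 2790) - 1/(-396738 + 16*(14641/16)) = 2745 - 1/(-396738 + 14641) = 2745 - 1/(-382097) = 2745 - 1*(-1/382097) = 2745 + 1/382097 = 1048856266/382097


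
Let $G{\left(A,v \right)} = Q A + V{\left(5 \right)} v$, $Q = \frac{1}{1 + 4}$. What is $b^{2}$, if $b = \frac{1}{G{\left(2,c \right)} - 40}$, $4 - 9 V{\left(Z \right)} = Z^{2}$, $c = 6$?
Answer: $\frac{25}{71824} \approx 0.00034807$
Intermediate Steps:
$V{\left(Z \right)} = \frac{4}{9} - \frac{Z^{2}}{9}$
$Q = \frac{1}{5} \approx 0.2$
$G{\left(A,v \right)} = - \frac{7 v}{3} + \frac{A}{5}$ ($G{\left(A,v \right)} = \frac{A}{5} + \left(\frac{4}{9} - \frac{5^{2}}{9}\right) v = \frac{A}{5} + \left(\frac{4}{9} - \frac{25}{9}\right) v = \frac{A}{5} - \frac{7 v}{3} = - \frac{7 v}{3} + \frac{A}{5}$)
$b = - \frac{5}{268}$ ($b = \frac{1}{\left(\left(- \frac{7}{3}\right) 6 + \frac{1}{5} \cdot 2\right) - 40} = \frac{1}{\left(-14 + \frac{2}{5}\right) - 40} = \frac{1}{- \frac{68}{5} - 40} = \frac{1}{- \frac{268}{5}} = - \frac{5}{268} \approx -0.018657$)
$b^{2} = \left(- \frac{5}{268}\right)^{2} = \frac{25}{71824}$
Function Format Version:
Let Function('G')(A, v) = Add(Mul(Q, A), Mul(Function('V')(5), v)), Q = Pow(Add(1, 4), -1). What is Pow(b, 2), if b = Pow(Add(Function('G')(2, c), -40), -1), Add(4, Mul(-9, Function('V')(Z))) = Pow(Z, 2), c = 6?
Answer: Rational(25, 71824) ≈ 0.00034807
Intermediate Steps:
Function('V')(Z) = Add(Rational(4, 9), Mul(Rational(-1, 9), Pow(Z, 2)))
Q = Rational(1, 5) (Q = Pow(5, -1) = Rational(1, 5) ≈ 0.20000)
Function('G')(A, v) = Add(Mul(Rational(-7, 3), v), Mul(Rational(1, 5), A)) (Function('G')(A, v) = Add(Mul(Rational(1, 5), A), Mul(Add(Rational(4, 9), Mul(Rational(-1, 9), Pow(5, 2))), v)) = Add(Mul(Rational(1, 5), A), Mul(Add(Rational(4, 9), Mul(Rational(-1, 9), 25)), v)) = Add(Mul(Rational(1, 5), A), Mul(Add(Rational(4, 9), Rational(-25, 9)), v)) = Add(Mul(Rational(1, 5), A), Mul(Rational(-7, 3), v)) = Add(Mul(Rational(-7, 3), v), Mul(Rational(1, 5), A)))
b = Rational(-5, 268) (b = Pow(Add(Add(Mul(Rational(-7, 3), 6), Mul(Rational(1, 5), 2)), -40), -1) = Pow(Add(Add(-14, Rational(2, 5)), -40), -1) = Pow(Add(Rational(-68, 5), -40), -1) = Pow(Rational(-268, 5), -1) = Rational(-5, 268) ≈ -0.018657)
Pow(b, 2) = Pow(Rational(-5, 268), 2) = Rational(25, 71824)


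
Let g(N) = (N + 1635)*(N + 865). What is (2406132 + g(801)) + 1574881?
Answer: 8039389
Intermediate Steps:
g(N) = (865 + N)*(1635 + N) (g(N) = (1635 + N)*(865 + N) = (865 + N)*(1635 + N))
(2406132 + g(801)) + 1574881 = (2406132 + (1414275 + 801**2 + 2500*801)) + 1574881 = (2406132 + (1414275 + 641601 + 2002500)) + 1574881 = (2406132 + 4058376) + 1574881 = 6464508 + 1574881 = 8039389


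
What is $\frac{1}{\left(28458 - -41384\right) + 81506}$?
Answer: $\frac{1}{151348} \approx 6.6073 \cdot 10^{-6}$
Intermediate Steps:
$\frac{1}{\left(28458 - -41384\right) + 81506} = \frac{1}{\left(28458 + 41384\right) + 81506} = \frac{1}{69842 + 81506} = \frac{1}{151348}$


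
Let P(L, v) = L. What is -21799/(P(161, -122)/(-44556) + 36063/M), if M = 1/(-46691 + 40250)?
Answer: 971276244/10349547123509 ≈ 9.3847e-5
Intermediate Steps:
M = -1/6441 (M = 1/(-6441) = -1/6441 ≈ -0.00015526)
-21799/(P(161, -122)/(-44556) + 36063/M) = -21799/(161/(-44556) + 36063/(-1/6441)) = -21799/(161*(-1/44556) + 36063*(-6441)) = -21799/(-161/44556 - 232281783) = -21799/(-10349547123509/44556) = -21799*(-44556/10349547123509) = 971276244/10349547123509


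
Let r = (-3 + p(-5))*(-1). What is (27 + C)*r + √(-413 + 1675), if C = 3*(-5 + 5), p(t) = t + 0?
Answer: 216 + √1262 ≈ 251.52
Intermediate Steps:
p(t) = t
C = 0 (C = 3*0 = 0)
r = 8 (r = (-3 - 5)*(-1) = -8*(-1) = 8)
(27 + C)*r + √(-413 + 1675) = (27 + 0)*8 + √(-413 + 1675) = 27*8 + √1262 = 216 + √1262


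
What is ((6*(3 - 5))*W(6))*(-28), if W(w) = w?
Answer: 2016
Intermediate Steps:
((6*(3 - 5))*W(6))*(-28) = ((6*(3 - 5))*6)*(-28) = ((6*(-2))*6)*(-28) = -12*6*(-28) = -72*(-28) = 2016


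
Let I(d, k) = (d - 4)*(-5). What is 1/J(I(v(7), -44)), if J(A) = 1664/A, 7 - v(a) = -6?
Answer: -45/1664 ≈ -0.027043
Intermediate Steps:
v(a) = 13 (v(a) = 7 - 1*(-6) = 7 + 6 = 13)
I(d, k) = 20 - 5*d (I(d, k) = (-4 + d)*(-5) = 20 - 5*d)
1/J(I(v(7), -44)) = 1/(1664/(20 - 5*13)) = 1/(1664/(20 - 65)) = 1/(1664/(-45)) = 1/(1664*(-1/45)) = 1/(-1664/45) = -45/1664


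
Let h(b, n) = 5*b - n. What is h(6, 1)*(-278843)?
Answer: -8086447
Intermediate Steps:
h(b, n) = -n + 5*b
h(6, 1)*(-278843) = (-1*1 + 5*6)*(-278843) = (-1 + 30)*(-278843) = 29*(-278843) = -8086447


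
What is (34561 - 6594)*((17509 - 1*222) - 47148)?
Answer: -835122587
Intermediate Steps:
(34561 - 6594)*((17509 - 1*222) - 47148) = 27967*((17509 - 222) - 47148) = 27967*(17287 - 47148) = 27967*(-29861) = -835122587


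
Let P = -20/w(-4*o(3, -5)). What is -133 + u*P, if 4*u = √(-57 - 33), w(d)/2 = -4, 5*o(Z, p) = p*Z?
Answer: -133 + 15*I*√10/8 ≈ -133.0 + 5.9293*I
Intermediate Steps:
o(Z, p) = Z*p/5 (o(Z, p) = (p*Z)/5 = (Z*p)/5 = Z*p/5)
w(d) = -8 (w(d) = 2*(-4) = -8)
u = 3*I*√10/4 (u = √(-57 - 33)/4 = √(-90)/4 = (3*I*√10)/4 = 3*I*√10/4 ≈ 2.3717*I)
P = 5/2 (P = -20/(-8) = -20*(-⅛) = 5/2 ≈ 2.5000)
-133 + u*P = -133 + (3*I*√10/4)*(5/2) = -133 + 15*I*√10/8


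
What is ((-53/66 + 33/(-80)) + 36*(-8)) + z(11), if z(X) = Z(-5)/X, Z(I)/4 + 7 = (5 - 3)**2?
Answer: -766409/2640 ≈ -290.31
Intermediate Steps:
Z(I) = -12 (Z(I) = -28 + 4*(5 - 3)**2 = -28 + 4*2**2 = -28 + 4*4 = -28 + 16 = -12)
z(X) = -12/X
((-53/66 + 33/(-80)) + 36*(-8)) + z(11) = ((-53/66 + 33/(-80)) + 36*(-8)) - 12/11 = ((-53*1/66 + 33*(-1/80)) - 288) - 12*1/11 = ((-53/66 - 33/80) - 288) - 12/11 = (-3209/2640 - 288) - 12/11 = -763529/2640 - 12/11 = -766409/2640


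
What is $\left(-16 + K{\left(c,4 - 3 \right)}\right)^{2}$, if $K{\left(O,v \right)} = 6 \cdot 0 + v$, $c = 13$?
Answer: $225$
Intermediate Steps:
$K{\left(O,v \right)} = v$ ($K{\left(O,v \right)} = 0 + v = v$)
$\left(-16 + K{\left(c,4 - 3 \right)}\right)^{2} = \left(-16 + \left(4 - 3\right)\right)^{2} = \left(-16 + 1\right)^{2} = \left(-15\right)^{2} = 225$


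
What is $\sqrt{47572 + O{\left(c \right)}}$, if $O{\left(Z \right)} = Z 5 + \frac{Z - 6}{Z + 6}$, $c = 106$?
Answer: $\frac{\sqrt{9428167}}{14} \approx 219.32$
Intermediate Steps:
$O{\left(Z \right)} = 5 Z + \frac{-6 + Z}{6 + Z}$
$\sqrt{47572 + O{\left(c \right)}} = \sqrt{47572 + \frac{-6 + 5 \cdot 106^{2} + 31 \cdot 106}{6 + 106}} = \sqrt{47572 + \frac{-6 + 5 \cdot 11236 + 3286}{112}} = \sqrt{47572 + \frac{-6 + 56180 + 3286}{112}} = \sqrt{47572 + \frac{1}{112} \cdot 59460} = \sqrt{47572 + \frac{14865}{28}} = \sqrt{\frac{1346881}{28}} = \frac{\sqrt{9428167}}{14}$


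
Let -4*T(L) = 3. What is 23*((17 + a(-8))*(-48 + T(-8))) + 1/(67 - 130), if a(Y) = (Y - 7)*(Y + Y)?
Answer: -72616639/252 ≈ -2.8816e+5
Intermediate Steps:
T(L) = -¾ (T(L) = -¼*3 = -¾)
a(Y) = 2*Y*(-7 + Y) (a(Y) = (-7 + Y)*(2*Y) = 2*Y*(-7 + Y))
23*((17 + a(-8))*(-48 + T(-8))) + 1/(67 - 130) = 23*((17 + 2*(-8)*(-7 - 8))*(-48 - ¾)) + 1/(67 - 130) = 23*((17 + 2*(-8)*(-15))*(-195/4)) + 1/(-63) = 23*((17 + 240)*(-195/4)) - 1/63 = 23*(257*(-195/4)) - 1/63 = 23*(-50115/4) - 1/63 = -1152645/4 - 1/63 = -72616639/252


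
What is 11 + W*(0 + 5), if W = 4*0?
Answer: 11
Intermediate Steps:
W = 0
11 + W*(0 + 5) = 11 + 0*(0 + 5) = 11 + 0*5 = 11 + 0 = 11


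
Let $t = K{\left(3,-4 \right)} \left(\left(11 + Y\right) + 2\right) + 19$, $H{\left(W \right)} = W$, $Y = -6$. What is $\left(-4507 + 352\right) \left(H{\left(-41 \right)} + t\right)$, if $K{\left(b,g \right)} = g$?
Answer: $207750$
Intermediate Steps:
$t = -9$ ($t = - 4 \left(\left(11 - 6\right) + 2\right) + 19 = - 4 \left(5 + 2\right) + 19 = \left(-4\right) 7 + 19 = -28 + 19 = -9$)
$\left(-4507 + 352\right) \left(H{\left(-41 \right)} + t\right) = \left(-4507 + 352\right) \left(-41 - 9\right) = \left(-4155\right) \left(-50\right) = 207750$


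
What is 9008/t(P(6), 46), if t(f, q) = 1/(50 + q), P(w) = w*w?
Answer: 864768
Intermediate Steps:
P(w) = w²
9008/t(P(6), 46) = 9008/(1/(50 + 46)) = 9008/(1/96) = 9008*96 = 864768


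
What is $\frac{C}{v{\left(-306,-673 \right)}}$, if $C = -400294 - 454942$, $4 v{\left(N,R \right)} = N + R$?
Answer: $\frac{3420944}{979} \approx 3494.3$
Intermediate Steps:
$v{\left(N,R \right)} = \frac{N}{4} + \frac{R}{4}$ ($v{\left(N,R \right)} = \frac{N + R}{4} = \frac{N}{4} + \frac{R}{4}$)
$C = -855236$ ($C = -400294 - 454942 = -855236$)
$\frac{C}{v{\left(-306,-673 \right)}} = - \frac{855236}{\frac{1}{4} \left(-306\right) + \frac{1}{4} \left(-673\right)} = - \frac{855236}{- \frac{153}{2} - \frac{673}{4}} = - \frac{855236}{- \frac{979}{4}} = \left(-855236\right) \left(- \frac{4}{979}\right) = \frac{3420944}{979}$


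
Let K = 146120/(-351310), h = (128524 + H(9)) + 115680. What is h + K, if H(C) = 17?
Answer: 8579713339/35131 ≈ 2.4422e+5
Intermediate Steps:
h = 244221 (h = (128524 + 17) + 115680 = 128541 + 115680 = 244221)
K = -14612/35131 (K = 146120*(-1/351310) = -14612/35131 ≈ -0.41593)
h + K = 244221 - 14612/35131 = 8579713339/35131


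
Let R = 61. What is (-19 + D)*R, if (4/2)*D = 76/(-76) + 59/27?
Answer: -30317/27 ≈ -1122.9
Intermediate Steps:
D = 16/27 (D = (76/(-76) + 59/27)/2 = (76*(-1/76) + 59*(1/27))/2 = (-1 + 59/27)/2 = (½)*(32/27) = 16/27 ≈ 0.59259)
(-19 + D)*R = (-19 + 16/27)*61 = -497/27*61 = -30317/27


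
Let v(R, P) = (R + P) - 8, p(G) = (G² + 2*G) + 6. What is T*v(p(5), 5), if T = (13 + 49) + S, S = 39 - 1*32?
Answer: 2622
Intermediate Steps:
p(G) = 6 + G² + 2*G
S = 7 (S = 39 - 32 = 7)
v(R, P) = -8 + P + R (v(R, P) = (P + R) - 8 = -8 + P + R)
T = 69 (T = (13 + 49) + 7 = 62 + 7 = 69)
T*v(p(5), 5) = 69*(-8 + 5 + (6 + 5² + 2*5)) = 69*(-8 + 5 + (6 + 25 + 10)) = 69*(-8 + 5 + 41) = 69*38 = 2622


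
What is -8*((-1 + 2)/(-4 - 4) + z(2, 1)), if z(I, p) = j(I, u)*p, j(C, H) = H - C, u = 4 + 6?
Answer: -63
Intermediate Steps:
u = 10
z(I, p) = p*(10 - I) (z(I, p) = (10 - I)*p = p*(10 - I))
-8*((-1 + 2)/(-4 - 4) + z(2, 1)) = -8*((-1 + 2)/(-4 - 4) + 1*(10 - 1*2)) = -8*(1/(-8) + 1*(10 - 2)) = -8*(1*(-1/8) + 1*8) = -8*(-1/8 + 8) = -8*63/8 = -63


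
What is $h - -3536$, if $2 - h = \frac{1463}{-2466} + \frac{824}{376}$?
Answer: $\frac{409876039}{115902} \approx 3536.4$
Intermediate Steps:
$h = \frac{46567}{115902}$ ($h = 2 - \left(\frac{1463}{-2466} + \frac{824}{376}\right) = 2 - \left(1463 \left(- \frac{1}{2466}\right) + 824 \cdot \frac{1}{376}\right) = 2 - \left(- \frac{1463}{2466} + \frac{103}{47}\right) = 2 - \frac{185237}{115902} = \frac{46567}{115902} \approx 0.40178$)
$h - -3536 = \frac{46567}{115902} - -3536 = \frac{46567}{115902} + 3536 = \frac{409876039}{115902}$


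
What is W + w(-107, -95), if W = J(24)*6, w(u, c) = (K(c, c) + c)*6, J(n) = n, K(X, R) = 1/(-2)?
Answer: -429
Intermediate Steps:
K(X, R) = -½
w(u, c) = -3 + 6*c (w(u, c) = (-½ + c)*6 = -3 + 6*c)
W = 144 (W = 24*6 = 144)
W + w(-107, -95) = 144 + (-3 + 6*(-95)) = 144 + (-3 - 570) = 144 - 573 = -429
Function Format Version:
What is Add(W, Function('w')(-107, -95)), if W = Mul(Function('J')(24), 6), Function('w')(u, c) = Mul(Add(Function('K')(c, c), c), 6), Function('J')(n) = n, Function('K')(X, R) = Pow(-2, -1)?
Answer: -429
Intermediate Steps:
Function('K')(X, R) = Rational(-1, 2)
Function('w')(u, c) = Add(-3, Mul(6, c)) (Function('w')(u, c) = Mul(Add(Rational(-1, 2), c), 6) = Add(-3, Mul(6, c)))
W = 144 (W = Mul(24, 6) = 144)
Add(W, Function('w')(-107, -95)) = Add(144, Add(-3, Mul(6, -95))) = Add(144, Add(-3, -570)) = Add(144, -573) = -429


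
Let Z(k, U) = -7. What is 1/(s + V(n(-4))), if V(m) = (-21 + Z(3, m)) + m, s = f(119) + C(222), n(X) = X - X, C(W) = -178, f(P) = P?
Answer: -1/87 ≈ -0.011494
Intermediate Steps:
n(X) = 0
s = -59 (s = 119 - 178 = -59)
V(m) = -28 + m (V(m) = (-21 - 7) + m = -28 + m)
1/(s + V(n(-4))) = 1/(-59 + (-28 + 0)) = 1/(-59 - 28) = 1/(-87) = -1/87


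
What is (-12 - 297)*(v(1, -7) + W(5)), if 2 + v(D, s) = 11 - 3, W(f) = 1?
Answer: -2163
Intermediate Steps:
v(D, s) = 6 (v(D, s) = -2 + (11 - 3) = -2 + 8 = 6)
(-12 - 297)*(v(1, -7) + W(5)) = (-12 - 297)*(6 + 1) = -309*7 = -2163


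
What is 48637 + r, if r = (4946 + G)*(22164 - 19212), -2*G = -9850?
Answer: 29187829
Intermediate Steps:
G = 4925 (G = -½*(-9850) = 4925)
r = 29139192 (r = (4946 + 4925)*(22164 - 19212) = 9871*2952 = 29139192)
48637 + r = 48637 + 29139192 = 29187829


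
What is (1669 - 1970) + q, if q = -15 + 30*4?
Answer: -196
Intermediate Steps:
q = 105 (q = -15 + 120 = 105)
(1669 - 1970) + q = (1669 - 1970) + 105 = -301 + 105 = -196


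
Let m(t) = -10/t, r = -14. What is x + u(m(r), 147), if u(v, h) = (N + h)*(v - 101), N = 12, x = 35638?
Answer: 137848/7 ≈ 19693.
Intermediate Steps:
u(v, h) = (-101 + v)*(12 + h) (u(v, h) = (12 + h)*(v - 101) = (12 + h)*(-101 + v) = (-101 + v)*(12 + h))
x + u(m(r), 147) = 35638 + (-1212 - 101*147 + 12*(-10/(-14)) + 147*(-10/(-14))) = 35638 + (-1212 - 14847 + 12*(-10*(-1/14)) + 147*(-10*(-1/14))) = 35638 + (-1212 - 14847 + 12*(5/7) + 147*(5/7)) = 35638 + (-1212 - 14847 + 60/7 + 105) = 35638 - 111618/7 = 137848/7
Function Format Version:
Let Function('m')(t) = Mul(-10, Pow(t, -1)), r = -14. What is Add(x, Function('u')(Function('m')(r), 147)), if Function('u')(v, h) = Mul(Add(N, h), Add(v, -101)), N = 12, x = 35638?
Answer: Rational(137848, 7) ≈ 19693.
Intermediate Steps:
Function('u')(v, h) = Mul(Add(-101, v), Add(12, h)) (Function('u')(v, h) = Mul(Add(12, h), Add(v, -101)) = Mul(Add(12, h), Add(-101, v)) = Mul(Add(-101, v), Add(12, h)))
Add(x, Function('u')(Function('m')(r), 147)) = Add(35638, Add(-1212, Mul(-101, 147), Mul(12, Mul(-10, Pow(-14, -1))), Mul(147, Mul(-10, Pow(-14, -1))))) = Add(35638, Add(-1212, -14847, Mul(12, Mul(-10, Rational(-1, 14))), Mul(147, Mul(-10, Rational(-1, 14))))) = Add(35638, Add(-1212, -14847, Mul(12, Rational(5, 7)), Mul(147, Rational(5, 7)))) = Add(35638, Add(-1212, -14847, Rational(60, 7), 105)) = Add(35638, Rational(-111618, 7)) = Rational(137848, 7)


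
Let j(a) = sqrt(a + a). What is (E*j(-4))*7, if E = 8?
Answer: 112*I*sqrt(2) ≈ 158.39*I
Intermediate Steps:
j(a) = sqrt(2)*sqrt(a) (j(a) = sqrt(2*a) = sqrt(2)*sqrt(a))
(E*j(-4))*7 = (8*(sqrt(2)*sqrt(-4)))*7 = (8*(sqrt(2)*(2*I)))*7 = (8*(2*I*sqrt(2)))*7 = (16*I*sqrt(2))*7 = 112*I*sqrt(2)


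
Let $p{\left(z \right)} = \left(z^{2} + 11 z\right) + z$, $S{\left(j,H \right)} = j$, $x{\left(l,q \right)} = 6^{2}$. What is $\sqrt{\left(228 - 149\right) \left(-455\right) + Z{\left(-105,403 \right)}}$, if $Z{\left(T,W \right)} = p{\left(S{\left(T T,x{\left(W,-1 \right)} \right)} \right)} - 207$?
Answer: $\sqrt{121646773} \approx 11029.0$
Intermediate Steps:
$x{\left(l,q \right)} = 36$
$p{\left(z \right)} = z^{2} + 12 z$
$Z{\left(T,W \right)} = -207 + T^{2} \left(12 + T^{2}\right)$ ($Z{\left(T,W \right)} = T T \left(12 + T T\right) - 207 = T^{2} \left(12 + T^{2}\right) - 207 = -207 + T^{2} \left(12 + T^{2}\right)$)
$\sqrt{\left(228 - 149\right) \left(-455\right) + Z{\left(-105,403 \right)}} = \sqrt{\left(228 - 149\right) \left(-455\right) - \left(207 - \left(-105\right)^{2} \left(12 + \left(-105\right)^{2}\right)\right)} = \sqrt{79 \left(-455\right) - \left(207 - 11025 \left(12 + 11025\right)\right)} = \sqrt{-35945 + \left(-207 + 11025 \cdot 11037\right)} = \sqrt{-35945 + \left(-207 + 121682925\right)} = \sqrt{-35945 + 121682718} = \sqrt{121646773}$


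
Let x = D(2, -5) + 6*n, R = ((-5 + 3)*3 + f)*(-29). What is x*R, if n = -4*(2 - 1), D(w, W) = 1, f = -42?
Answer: -32016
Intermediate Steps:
n = -4 (n = -4*1 = -4)
R = 1392 (R = ((-5 + 3)*3 - 42)*(-29) = (-2*3 - 42)*(-29) = (-6 - 42)*(-29) = -48*(-29) = 1392)
x = -23 (x = 1 + 6*(-4) = 1 - 24 = -23)
x*R = -23*1392 = -32016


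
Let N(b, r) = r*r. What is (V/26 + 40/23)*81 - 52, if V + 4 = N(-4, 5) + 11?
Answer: 56380/299 ≈ 188.56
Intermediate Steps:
N(b, r) = r²
V = 32 (V = -4 + (5² + 11) = -4 + (25 + 11) = -4 + 36 = 32)
(V/26 + 40/23)*81 - 52 = (32/26 + 40/23)*81 - 52 = (32*(1/26) + 40*(1/23))*81 - 52 = (16/13 + 40/23)*81 - 52 = (888/299)*81 - 52 = 71928/299 - 52 = 56380/299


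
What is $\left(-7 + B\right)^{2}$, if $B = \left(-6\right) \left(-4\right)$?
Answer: $289$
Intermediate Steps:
$B = 24$
$\left(-7 + B\right)^{2} = \left(-7 + 24\right)^{2} = 17^{2} = 289$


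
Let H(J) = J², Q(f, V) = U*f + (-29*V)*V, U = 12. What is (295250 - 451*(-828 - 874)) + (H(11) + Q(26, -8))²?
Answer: 3087781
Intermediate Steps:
Q(f, V) = -29*V² + 12*f (Q(f, V) = 12*f + (-29*V)*V = 12*f - 29*V² = -29*V² + 12*f)
(295250 - 451*(-828 - 874)) + (H(11) + Q(26, -8))² = (295250 - 451*(-828 - 874)) + (11² + (-29*(-8)² + 12*26))² = (295250 - 451*(-1702)) + (121 + (-29*64 + 312))² = (295250 + 767602) + (121 + (-1856 + 312))² = 1062852 + (121 - 1544)² = 1062852 + (-1423)² = 1062852 + 2024929 = 3087781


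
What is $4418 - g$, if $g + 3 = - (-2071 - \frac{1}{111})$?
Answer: $\frac{260849}{111} \approx 2350.0$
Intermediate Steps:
$g = \frac{229549}{111}$ ($g = -3 - \left(-2071 - \frac{1}{111}\right) = -3 - - \frac{229882}{111} = -3 + \frac{229882}{111} = \frac{229549}{111} \approx 2068.0$)
$4418 - g = 4418 - \frac{229549}{111} = \frac{260849}{111}$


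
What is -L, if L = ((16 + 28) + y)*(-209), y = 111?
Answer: 32395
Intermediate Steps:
L = -32395 (L = ((16 + 28) + 111)*(-209) = (44 + 111)*(-209) = 155*(-209) = -32395)
-L = -1*(-32395) = 32395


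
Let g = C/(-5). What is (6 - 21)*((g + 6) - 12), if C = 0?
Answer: 90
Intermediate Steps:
g = 0 (g = 0/(-5) = 0*(-⅕) = 0)
(6 - 21)*((g + 6) - 12) = (6 - 21)*((0 + 6) - 12) = -15*(6 - 12) = -15*(-6) = 90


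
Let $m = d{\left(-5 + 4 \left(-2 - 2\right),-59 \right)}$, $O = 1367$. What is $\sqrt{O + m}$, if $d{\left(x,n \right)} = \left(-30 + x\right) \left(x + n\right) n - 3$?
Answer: $2 i \sqrt{59839} \approx 489.24 i$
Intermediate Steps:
$d{\left(x,n \right)} = -3 + n \left(-30 + x\right) \left(n + x\right)$ ($d{\left(x,n \right)} = \left(-30 + x\right) \left(n + x\right) n - 3 = n \left(-30 + x\right) \left(n + x\right) - 3 = -3 + n \left(-30 + x\right) \left(n + x\right)$)
$m = -240723$ ($m = -3 - 30 \left(-59\right)^{2} - 59 \left(-5 + 4 \left(-2 - 2\right)\right)^{2} + \left(-5 + 4 \left(-2 - 2\right)\right) \left(-59\right)^{2} - - 1770 \left(-5 + 4 \left(-2 - 2\right)\right) = -3 - 104430 - 59 \left(-5 + 4 \left(-4\right)\right)^{2} + \left(-5 + 4 \left(-4\right)\right) 3481 - - 1770 \left(-5 + 4 \left(-4\right)\right) = -3 - 104430 - 59 \left(-5 - 16\right)^{2} + \left(-5 - 16\right) 3481 - - 1770 \left(-5 - 16\right) = -3 - 104430 - 59 \left(-21\right)^{2} - 73101 - \left(-1770\right) \left(-21\right) = -3 - 104430 - 26019 - 73101 - 37170 = -240723$)
$\sqrt{O + m} = \sqrt{1367 - 240723} = \sqrt{-239356} = 2 i \sqrt{59839}$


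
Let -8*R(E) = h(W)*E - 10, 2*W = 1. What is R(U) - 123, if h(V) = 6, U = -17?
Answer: -109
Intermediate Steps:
W = ½ (W = (½)*1 = ½ ≈ 0.50000)
R(E) = 5/4 - 3*E/4 (R(E) = -(6*E - 10)/8 = -(-10 + 6*E)/8 = 5/4 - 3*E/4)
R(U) - 123 = (5/4 - ¾*(-17)) - 123 = (5/4 + 51/4) - 123 = 14 - 123 = -109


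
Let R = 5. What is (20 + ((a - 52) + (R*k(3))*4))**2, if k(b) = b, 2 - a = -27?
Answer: 3249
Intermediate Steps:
a = 29 (a = 2 - 1*(-27) = 2 + 27 = 29)
(20 + ((a - 52) + (R*k(3))*4))**2 = (20 + ((29 - 52) + (5*3)*4))**2 = (20 + (-23 + 15*4))**2 = (20 + (-23 + 60))**2 = (20 + 37)**2 = 57**2 = 3249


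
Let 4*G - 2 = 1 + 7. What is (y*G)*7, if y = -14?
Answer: -245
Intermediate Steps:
G = 5/2 (G = ½ + (1 + 7)/4 = ½ + (¼)*8 = ½ + 2 = 5/2 ≈ 2.5000)
(y*G)*7 = -14*5/2*7 = -35*7 = -245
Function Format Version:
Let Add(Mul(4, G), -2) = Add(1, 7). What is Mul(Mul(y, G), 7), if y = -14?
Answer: -245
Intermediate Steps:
G = Rational(5, 2) (G = Add(Rational(1, 2), Mul(Rational(1, 4), Add(1, 7))) = Add(Rational(1, 2), Mul(Rational(1, 4), 8)) = Add(Rational(1, 2), 2) = Rational(5, 2) ≈ 2.5000)
Mul(Mul(y, G), 7) = Mul(Mul(-14, Rational(5, 2)), 7) = Mul(-35, 7) = -245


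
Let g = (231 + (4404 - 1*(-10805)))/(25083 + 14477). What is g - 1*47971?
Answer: -47442933/989 ≈ -47971.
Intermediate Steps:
g = 386/989 (g = (231 + (4404 + 10805))/39560 = (231 + 15209)*(1/39560) = 15440*(1/39560) = 386/989 ≈ 0.39029)
g - 1*47971 = 386/989 - 1*47971 = 386/989 - 47971 = -47442933/989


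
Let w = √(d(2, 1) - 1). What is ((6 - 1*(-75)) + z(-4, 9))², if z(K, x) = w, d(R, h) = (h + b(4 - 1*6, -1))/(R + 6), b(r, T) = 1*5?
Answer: (162 + I)²/4 ≈ 6560.8 + 81.0*I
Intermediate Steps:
b(r, T) = 5
d(R, h) = (5 + h)/(6 + R) (d(R, h) = (h + 5)/(R + 6) = (5 + h)/(6 + R))
w = I/2 (w = √((5 + 1)/(6 + 2) - 1) = √(6/8 - 1) = √((⅛)*6 - 1) = √(¾ - 1) = √(-¼) = I/2 ≈ 0.5*I)
z(K, x) = I/2
((6 - 1*(-75)) + z(-4, 9))² = ((6 - 1*(-75)) + I/2)² = ((6 + 75) + I/2)² = (81 + I/2)²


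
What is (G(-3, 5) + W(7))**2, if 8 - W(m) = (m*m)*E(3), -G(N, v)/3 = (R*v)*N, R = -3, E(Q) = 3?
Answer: 75076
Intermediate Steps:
G(N, v) = 9*N*v (G(N, v) = -3*(-3*v)*N = -(-9)*N*v = 9*N*v)
W(m) = 8 - 3*m**2 (W(m) = 8 - m*m*3 = 8 - m**2*3 = 8 - 3*m**2)
(G(-3, 5) + W(7))**2 = (9*(-3)*5 + (8 - 3*7**2))**2 = (-135 + (8 - 3*49))**2 = (-135 + (8 - 147))**2 = (-135 - 139)**2 = (-274)**2 = 75076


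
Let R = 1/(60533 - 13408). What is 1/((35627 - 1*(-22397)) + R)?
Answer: 47125/2734381001 ≈ 1.7234e-5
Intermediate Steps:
R = 1/47125 ≈ 2.1220e-5
1/((35627 - 1*(-22397)) + R) = 1/((35627 - 1*(-22397)) + 1/47125) = 1/((35627 + 22397) + 1/47125) = 1/(58024 + 1/47125) = 1/(2734381001/47125) = 47125/2734381001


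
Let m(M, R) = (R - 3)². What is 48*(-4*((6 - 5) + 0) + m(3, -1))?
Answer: 576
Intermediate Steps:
m(M, R) = (-3 + R)²
48*(-4*((6 - 5) + 0) + m(3, -1)) = 48*(-4*((6 - 5) + 0) + (-3 - 1)²) = 48*(-4*(1 + 0) + (-4)²) = 48*(-4*1 + 16) = 48*(-4 + 16) = 48*12 = 576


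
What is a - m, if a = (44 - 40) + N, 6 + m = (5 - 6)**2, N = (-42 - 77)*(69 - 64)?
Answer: -586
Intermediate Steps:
N = -595 (N = -119*5 = -595)
m = -5 (m = -6 + (5 - 6)**2 = -6 + (-1)**2 = -6 + 1 = -5)
a = -591 (a = (44 - 40) - 595 = 4 - 595 = -591)
a - m = -591 - 1*(-5) = -591 + 5 = -586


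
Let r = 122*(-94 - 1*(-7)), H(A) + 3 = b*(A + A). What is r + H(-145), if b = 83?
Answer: -34687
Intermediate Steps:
H(A) = -3 + 166*A (H(A) = -3 + 83*(A + A) = -3 + 83*(2*A) = -3 + 166*A)
r = -10614 (r = 122*(-94 + 7) = 122*(-87) = -10614)
r + H(-145) = -10614 + (-3 + 166*(-145)) = -10614 + (-3 - 24070) = -10614 - 24073 = -34687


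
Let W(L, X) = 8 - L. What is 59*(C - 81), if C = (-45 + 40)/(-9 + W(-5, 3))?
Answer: -19411/4 ≈ -4852.8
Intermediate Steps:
C = -5/4 (C = (-45 + 40)/(-9 + (8 - 1*(-5))) = -5/(-9 + (8 + 5)) = -5/(-9 + 13) = -5/4 ≈ -1.2500)
59*(C - 81) = 59*(-5/4 - 81) = 59*(-329/4) = -19411/4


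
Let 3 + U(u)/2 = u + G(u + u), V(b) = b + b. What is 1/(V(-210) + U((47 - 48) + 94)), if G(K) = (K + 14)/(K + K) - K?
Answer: -93/56816 ≈ -0.0016369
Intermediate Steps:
G(K) = -K + (14 + K)/(2*K) (G(K) = (14 + K)/((2*K)) - K = (14 + K)*(1/(2*K)) - K = (14 + K)/(2*K) - K = -K + (14 + K)/(2*K))
V(b) = 2*b
U(u) = -5 - 2*u + 7/u (U(u) = -6 + 2*(u + (1/2 - (u + u) + 7/(u + u))) = -6 + 2*(u + (1/2 - 2*u + 7/((2*u)))) = -6 + 2*(u + (1/2 - 2*u + 7*(1/(2*u)))) = -6 + 2*(u + (1/2 - 2*u + 7/(2*u))) = -6 + 2*(1/2 - u + 7/(2*u)) = -6 + (1 - 2*u + 7/u) = -5 - 2*u + 7/u)
1/(V(-210) + U((47 - 48) + 94)) = 1/(2*(-210) + (-5 - 2*((47 - 48) + 94) + 7/((47 - 48) + 94))) = 1/(-420 + (-5 - 2*(-1 + 94) + 7/(-1 + 94))) = 1/(-420 + (-5 - 2*93 + 7/93)) = 1/(-420 + (-5 - 186 + 7*(1/93))) = 1/(-420 + (-5 - 186 + 7/93)) = 1/(-420 - 17756/93) = 1/(-56816/93) = -93/56816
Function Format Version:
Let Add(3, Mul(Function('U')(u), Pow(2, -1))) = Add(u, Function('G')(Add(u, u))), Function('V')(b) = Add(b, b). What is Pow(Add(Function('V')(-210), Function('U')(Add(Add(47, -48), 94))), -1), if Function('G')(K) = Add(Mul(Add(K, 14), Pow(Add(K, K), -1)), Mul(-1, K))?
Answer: Rational(-93, 56816) ≈ -0.0016369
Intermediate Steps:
Function('G')(K) = Add(Mul(-1, K), Mul(Rational(1, 2), Pow(K, -1), Add(14, K))) (Function('G')(K) = Add(Mul(Add(14, K), Pow(Mul(2, K), -1)), Mul(-1, K)) = Add(Mul(Add(14, K), Mul(Rational(1, 2), Pow(K, -1))), Mul(-1, K)) = Add(Mul(Rational(1, 2), Pow(K, -1), Add(14, K)), Mul(-1, K)) = Add(Mul(-1, K), Mul(Rational(1, 2), Pow(K, -1), Add(14, K))))
Function('V')(b) = Mul(2, b)
Function('U')(u) = Add(-5, Mul(-2, u), Mul(7, Pow(u, -1))) (Function('U')(u) = Add(-6, Mul(2, Add(u, Add(Rational(1, 2), Mul(-1, Add(u, u)), Mul(7, Pow(Add(u, u), -1)))))) = Add(-6, Mul(2, Add(u, Add(Rational(1, 2), Mul(-1, Mul(2, u)), Mul(7, Pow(Mul(2, u), -1)))))) = Add(-6, Mul(2, Add(u, Add(Rational(1, 2), Mul(-2, u), Mul(7, Mul(Rational(1, 2), Pow(u, -1))))))) = Add(-6, Mul(2, Add(u, Add(Rational(1, 2), Mul(-2, u), Mul(Rational(7, 2), Pow(u, -1)))))) = Add(-6, Mul(2, Add(Rational(1, 2), Mul(-1, u), Mul(Rational(7, 2), Pow(u, -1))))) = Add(-6, Add(1, Mul(-2, u), Mul(7, Pow(u, -1)))) = Add(-5, Mul(-2, u), Mul(7, Pow(u, -1))))
Pow(Add(Function('V')(-210), Function('U')(Add(Add(47, -48), 94))), -1) = Pow(Add(Mul(2, -210), Add(-5, Mul(-2, Add(Add(47, -48), 94)), Mul(7, Pow(Add(Add(47, -48), 94), -1)))), -1) = Pow(Add(-420, Add(-5, Mul(-2, Add(-1, 94)), Mul(7, Pow(Add(-1, 94), -1)))), -1) = Pow(Add(-420, Add(-5, Mul(-2, 93), Mul(7, Pow(93, -1)))), -1) = Pow(Add(-420, Add(-5, -186, Mul(7, Rational(1, 93)))), -1) = Pow(Add(-420, Add(-5, -186, Rational(7, 93))), -1) = Pow(Add(-420, Rational(-17756, 93)), -1) = Pow(Rational(-56816, 93), -1) = Rational(-93, 56816)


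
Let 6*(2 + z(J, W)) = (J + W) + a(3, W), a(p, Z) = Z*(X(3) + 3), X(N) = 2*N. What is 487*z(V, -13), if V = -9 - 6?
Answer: -76459/6 ≈ -12743.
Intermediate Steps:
a(p, Z) = 9*Z (a(p, Z) = Z*(2*3 + 3) = Z*(6 + 3) = Z*9 = 9*Z)
V = -15
z(J, W) = -2 + J/6 + 5*W/3 (z(J, W) = -2 + ((J + W) + 9*W)/6 = -2 + (J + 10*W)/6 = -2 + (J/6 + 5*W/3) = -2 + J/6 + 5*W/3)
487*z(V, -13) = 487*(-2 + (1/6)*(-15) + (5/3)*(-13)) = 487*(-2 - 5/2 - 65/3) = 487*(-157/6) = -76459/6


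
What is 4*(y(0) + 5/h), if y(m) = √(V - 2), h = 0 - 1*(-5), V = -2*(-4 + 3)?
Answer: 4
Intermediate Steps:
V = 2 (V = -2*(-1) = 2)
h = 5 (h = 0 + 5 = 5)
y(m) = 0 (y(m) = √(2 - 2) = √0 = 0)
4*(y(0) + 5/h) = 4*(0 + 5/5) = 4*(0 + 5*(⅕)) = 4*(0 + 1) = 4*1 = 4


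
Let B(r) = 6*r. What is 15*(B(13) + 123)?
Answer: 3015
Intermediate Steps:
15*(B(13) + 123) = 15*(6*13 + 123) = 15*(78 + 123) = 15*201 = 3015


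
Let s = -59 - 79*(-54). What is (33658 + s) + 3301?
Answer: 41166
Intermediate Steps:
s = 4207 (s = -59 + 4266 = 4207)
(33658 + s) + 3301 = (33658 + 4207) + 3301 = 37865 + 3301 = 41166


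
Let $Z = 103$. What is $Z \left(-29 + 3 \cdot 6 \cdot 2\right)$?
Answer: $721$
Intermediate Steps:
$Z \left(-29 + 3 \cdot 6 \cdot 2\right) = 103 \left(-29 + 3 \cdot 6 \cdot 2\right) = 103 \left(-29 + 18 \cdot 2\right) = 103 \left(-29 + 36\right) = 103 \cdot 7 = 721$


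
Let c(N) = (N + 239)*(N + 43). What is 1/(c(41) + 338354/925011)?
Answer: 925011/21756597074 ≈ 4.2516e-5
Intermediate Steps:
c(N) = (43 + N)*(239 + N) (c(N) = (239 + N)*(43 + N) = (43 + N)*(239 + N))
1/(c(41) + 338354/925011) = 1/((10277 + 41**2 + 282*41) + 338354/925011) = 1/((10277 + 1681 + 11562) + 338354*(1/925011)) = 1/(23520 + 338354/925011) = 1/(21756597074/925011) = 925011/21756597074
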